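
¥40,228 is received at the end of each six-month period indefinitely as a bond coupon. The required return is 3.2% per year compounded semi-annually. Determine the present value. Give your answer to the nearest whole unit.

Periodic rate r = 0.032/2 per half-year.
Level perpetuity: PV = PMT / r = 40,228 / (0.032/2) = ¥2,514,250.

¥2,514,250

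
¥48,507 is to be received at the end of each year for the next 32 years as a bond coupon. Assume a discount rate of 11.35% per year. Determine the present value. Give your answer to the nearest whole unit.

¥413,674

This is an ordinary annuity: 32 payments of ¥48,507 at the end of each year.
Periodic rate r = 0.1135 per year.
PV = PMT × [(1 − (1+r)^−n)/r] = 48,507 × [1 − (1+r)^−32] / r = ¥413,674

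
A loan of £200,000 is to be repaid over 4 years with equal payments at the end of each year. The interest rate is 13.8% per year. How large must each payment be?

Level ordinary annuity; solve PV = PMT × [(1 − (1+r)^−n)/r] for PMT.
Periodic rate r = 0.138 per year.
With n = 4: PMT = 200,000 / ([(1 − (1+r)^−n)/r]) = £68,359.73

£68,359.73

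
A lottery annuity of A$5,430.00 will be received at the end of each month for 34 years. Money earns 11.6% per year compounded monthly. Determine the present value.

A$550,635.16

This is an ordinary annuity: 408 payments of A$5,430.00 at the end of each month.
Periodic rate r = 0.116/12 per month; n is counted in months.
PV = PMT × [(1 − (1+r)^−n)/r] = 5,430 × [1 − (1+r)^−408] / r = A$550,635.16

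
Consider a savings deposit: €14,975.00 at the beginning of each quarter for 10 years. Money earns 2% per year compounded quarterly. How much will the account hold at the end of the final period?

€664,585.13

This is an annuity due: 40 deposits of €14,975.00 at the beginning of each quarter.
Periodic rate r = 0.02/4 per quarter; n is counted in quarters.
FV = PMT × [((1+r)^n − 1)/r] × (1+r) = 14,975 × [(1+r)^40 − 1] / r × (1+r) = €664,585.13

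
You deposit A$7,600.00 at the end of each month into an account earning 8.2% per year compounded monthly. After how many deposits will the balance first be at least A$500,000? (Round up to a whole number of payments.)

Periodic rate r = 0.082/12 per month; n is counted in months.
Ordinary annuity FV: 500,000 = 7,600 × [((1+r)^n − 1)/r].
(1+r)^n = 1 + 500,000 × r / 7,600, so n = ln(1 + 500,000·r/7,600) / ln(1+r) = 54.52.
Round up to a whole number of payments: n = 55.

55 payments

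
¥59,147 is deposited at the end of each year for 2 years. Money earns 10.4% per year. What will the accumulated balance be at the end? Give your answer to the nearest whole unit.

This is an ordinary annuity: 2 deposits of ¥59,147 at the end of each year.
Periodic rate r = 0.104 per year.
FV = PMT × [((1+r)^n − 1)/r] = 59,147 × [(1+r)^2 − 1] / r = ¥124,445

¥124,445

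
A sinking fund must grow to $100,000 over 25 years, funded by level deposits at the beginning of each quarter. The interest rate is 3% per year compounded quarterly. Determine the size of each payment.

$669.99

Level annuity due; solve FV = PMT × [((1+r)^n − 1)/r] × (1+r) for PMT.
Periodic rate r = 0.03/4 per quarter; n is counted in quarters.
With n = 100: PMT = 100,000 / ([((1+r)^n − 1)/r] × (1+r)) = $669.99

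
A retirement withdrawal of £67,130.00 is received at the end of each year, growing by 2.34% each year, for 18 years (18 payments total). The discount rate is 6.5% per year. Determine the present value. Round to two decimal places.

Periodic rate r = 0.065 per year.
Growing ordinary annuity: PV = PMT₁ × [1 − ((1+g)/(1+r))^n] / (r − g) = 67,130 × [1 − ((1+0.0234)/(1+r))^18] / (r − 0.0234) = £826,025.58.

£826,025.58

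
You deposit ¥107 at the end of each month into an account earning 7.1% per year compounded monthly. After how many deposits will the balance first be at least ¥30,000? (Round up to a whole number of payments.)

Periodic rate r = 0.071/12 per month; n is counted in months.
Ordinary annuity FV: 30,000 = 107 × [((1+r)^n − 1)/r].
(1+r)^n = 1 + 30,000 × r / 107, so n = ln(1 + 30,000·r/107) / ln(1+r) = 165.77.
Round up to a whole number of payments: n = 166.

166 payments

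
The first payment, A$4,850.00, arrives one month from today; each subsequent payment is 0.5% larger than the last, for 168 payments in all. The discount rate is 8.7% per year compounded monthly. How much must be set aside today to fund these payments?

Periodic rate r = 0.087/12 per month; n is counted in months.
Growing ordinary annuity: PV = PMT₁ × [1 − ((1+g)/(1+r))^n] / (r − g) = 4,850 × [1 − ((1+0.005)/(1+r))^168] / (r − 0.005) = A$675,100.53.

A$675,100.53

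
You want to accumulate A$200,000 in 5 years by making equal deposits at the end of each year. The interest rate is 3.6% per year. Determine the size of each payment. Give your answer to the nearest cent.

A$37,221.80

Level ordinary annuity; solve FV = PMT × [((1+r)^n − 1)/r] for PMT.
Periodic rate r = 0.036 per year.
With n = 5: PMT = 200,000 / ([((1+r)^n − 1)/r]) = A$37,221.80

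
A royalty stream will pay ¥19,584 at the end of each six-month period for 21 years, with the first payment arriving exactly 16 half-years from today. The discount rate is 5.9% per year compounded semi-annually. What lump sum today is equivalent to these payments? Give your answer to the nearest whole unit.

Ordinary annuity of 42 payments, first payment at period 16.
Periodic rate r = 0.059/2 per half-year; n is counted in half-years.
The ordinary-annuity PV formula values the stream one period before the first payment (period 15); discount that back 15 periods:
PV₀ = 19,584 × [1 − (1+r)^−42] / r × (1+r)^−15 = ¥302,641

¥302,641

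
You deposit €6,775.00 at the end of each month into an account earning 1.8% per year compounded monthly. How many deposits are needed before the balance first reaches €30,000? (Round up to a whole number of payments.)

5 payments

Periodic rate r = 0.018/12 per month; n is counted in months.
Ordinary annuity FV: 30,000 = 6,775 × [((1+r)^n − 1)/r].
(1+r)^n = 1 + 30,000 × r / 6,775, so n = ln(1 + 30,000·r/6,775) / ln(1+r) = 4.42.
Round up to a whole number of payments: n = 5.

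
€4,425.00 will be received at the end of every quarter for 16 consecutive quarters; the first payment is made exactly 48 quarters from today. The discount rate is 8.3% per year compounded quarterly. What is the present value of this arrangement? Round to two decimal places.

€22,748.45

Ordinary annuity of 16 payments, first payment at period 48.
Periodic rate r = 0.083/4 per quarter; n is counted in quarters.
The ordinary-annuity PV formula values the stream one period before the first payment (period 47); discount that back 47 periods:
PV₀ = 4,425 × [1 − (1+r)^−16] / r × (1+r)^−47 = €22,748.45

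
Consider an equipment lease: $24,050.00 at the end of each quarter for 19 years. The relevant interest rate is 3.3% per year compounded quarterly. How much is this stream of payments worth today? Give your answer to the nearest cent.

This is an ordinary annuity: 76 payments of $24,050.00 at the end of each quarter.
Periodic rate r = 0.033/4 per quarter; n is counted in quarters.
PV = PMT × [(1 − (1+r)^−n)/r] = 24,050 × [1 − (1+r)^−76] / r = $1,353,890.19

$1,353,890.19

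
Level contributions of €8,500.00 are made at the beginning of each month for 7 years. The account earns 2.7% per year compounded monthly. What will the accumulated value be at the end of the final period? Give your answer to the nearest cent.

€786,729.85

This is an annuity due: 84 deposits of €8,500.00 at the beginning of each month.
Periodic rate r = 0.027/12 per month; n is counted in months.
FV = PMT × [((1+r)^n − 1)/r] × (1+r) = 8,500 × [(1+r)^84 − 1] / r × (1+r) = €786,729.85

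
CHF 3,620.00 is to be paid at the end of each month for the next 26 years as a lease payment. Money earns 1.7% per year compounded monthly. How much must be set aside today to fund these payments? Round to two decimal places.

CHF 912,365.95

This is an ordinary annuity: 312 payments of CHF 3,620.00 at the end of each month.
Periodic rate r = 0.017/12 per month; n is counted in months.
PV = PMT × [(1 − (1+r)^−n)/r] = 3,620 × [1 − (1+r)^−312] / r = CHF 912,365.95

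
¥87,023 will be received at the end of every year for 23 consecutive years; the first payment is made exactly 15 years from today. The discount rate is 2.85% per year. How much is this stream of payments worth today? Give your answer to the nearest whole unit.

Ordinary annuity of 23 payments, first payment at period 15.
Periodic rate r = 0.0285 per year.
The ordinary-annuity PV formula values the stream one period before the first payment (period 14); discount that back 14 periods:
PV₀ = 87,023 × [1 − (1+r)^−23] / r × (1+r)^−14 = ¥980,774

¥980,774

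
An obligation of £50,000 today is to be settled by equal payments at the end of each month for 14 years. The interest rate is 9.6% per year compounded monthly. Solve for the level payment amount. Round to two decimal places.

£542.15

Level ordinary annuity; solve PV = PMT × [(1 − (1+r)^−n)/r] for PMT.
Periodic rate r = 0.096/12 per month; n is counted in months.
With n = 168: PMT = 50,000 / ([(1 − (1+r)^−n)/r]) = £542.15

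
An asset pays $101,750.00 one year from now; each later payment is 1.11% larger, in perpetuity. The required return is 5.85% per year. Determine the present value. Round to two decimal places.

Periodic rate r = 0.0585 per year.
Growing perpetuity (Gordon): PV = PMT₁ / (r − g) = 101,750 / (r − 0.0111) = $2,146,624.47.

$2,146,624.47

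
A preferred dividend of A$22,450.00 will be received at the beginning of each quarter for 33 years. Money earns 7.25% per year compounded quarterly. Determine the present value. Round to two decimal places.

A$1,143,311.72

This is an annuity due: 132 payments of A$22,450.00 at the beginning of each quarter.
Periodic rate r = 0.0725/4 per quarter; n is counted in quarters.
PV = PMT × [(1 − (1+r)^−n)/r] × (1+r) = 22,450 × [1 − (1+r)^−132] / r × (1+r) = A$1,143,311.72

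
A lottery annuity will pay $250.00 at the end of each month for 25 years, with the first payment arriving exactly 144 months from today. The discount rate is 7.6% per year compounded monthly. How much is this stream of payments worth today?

Ordinary annuity of 300 payments, first payment at period 144.
Periodic rate r = 0.076/12 per month; n is counted in months.
The ordinary-annuity PV formula values the stream one period before the first payment (period 143); discount that back 143 periods:
PV₀ = 250 × [1 − (1+r)^−300] / r × (1+r)^−143 = $13,595.71

$13,595.71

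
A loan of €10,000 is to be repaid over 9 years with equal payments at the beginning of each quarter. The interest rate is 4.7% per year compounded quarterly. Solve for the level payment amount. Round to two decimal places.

Level annuity due; solve PV = PMT × [(1 − (1+r)^−n)/r] × (1+r) for PMT.
Periodic rate r = 0.047/4 per quarter; n is counted in quarters.
With n = 36: PMT = 10,000 / ([(1 − (1+r)^−n)/r] × (1+r)) = €338.29

€338.29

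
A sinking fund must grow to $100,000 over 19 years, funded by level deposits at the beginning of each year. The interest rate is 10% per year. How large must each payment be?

Level annuity due; solve FV = PMT × [((1+r)^n − 1)/r] × (1+r) for PMT.
Periodic rate r = 0.1 per year.
With n = 19: PMT = 100,000 / ([((1+r)^n − 1)/r] × (1+r)) = $1,776.99

$1,776.99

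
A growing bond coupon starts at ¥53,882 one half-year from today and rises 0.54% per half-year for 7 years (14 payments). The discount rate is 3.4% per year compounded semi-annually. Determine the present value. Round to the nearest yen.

Periodic rate r = 0.034/2 per half-year; n is counted in half-years.
Growing ordinary annuity: PV = PMT₁ × [1 − ((1+g)/(1+r))^n] / (r − g) = 53,882 × [1 − ((1+0.0054)/(1+r))^14] / (r − 0.0054) = ¥689,178.

¥689,178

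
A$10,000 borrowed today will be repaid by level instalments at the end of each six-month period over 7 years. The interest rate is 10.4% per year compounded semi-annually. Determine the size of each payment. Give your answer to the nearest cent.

A$1,023.20

Level ordinary annuity; solve PV = PMT × [(1 − (1+r)^−n)/r] for PMT.
Periodic rate r = 0.104/2 per half-year; n is counted in half-years.
With n = 14: PMT = 10,000 / ([(1 − (1+r)^−n)/r]) = A$1,023.20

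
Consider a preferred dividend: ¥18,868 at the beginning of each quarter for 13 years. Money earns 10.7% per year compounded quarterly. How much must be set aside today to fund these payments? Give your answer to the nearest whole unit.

¥540,686

This is an annuity due: 52 payments of ¥18,868 at the beginning of each quarter.
Periodic rate r = 0.107/4 per quarter; n is counted in quarters.
PV = PMT × [(1 − (1+r)^−n)/r] × (1+r) = 18,868 × [1 − (1+r)^−52] / r × (1+r) = ¥540,686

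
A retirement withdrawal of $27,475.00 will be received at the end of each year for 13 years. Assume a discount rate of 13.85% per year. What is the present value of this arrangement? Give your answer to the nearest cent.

This is an ordinary annuity: 13 payments of $27,475.00 at the end of each year.
Periodic rate r = 0.1385 per year.
PV = PMT × [(1 − (1+r)^−n)/r] = 27,475 × [1 − (1+r)^−13] / r = $161,633.82

$161,633.82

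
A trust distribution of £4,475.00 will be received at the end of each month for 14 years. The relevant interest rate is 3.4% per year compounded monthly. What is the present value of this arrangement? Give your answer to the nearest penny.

£597,520.26

This is an ordinary annuity: 168 payments of £4,475.00 at the end of each month.
Periodic rate r = 0.034/12 per month; n is counted in months.
PV = PMT × [(1 − (1+r)^−n)/r] = 4,475 × [1 − (1+r)^−168] / r = £597,520.26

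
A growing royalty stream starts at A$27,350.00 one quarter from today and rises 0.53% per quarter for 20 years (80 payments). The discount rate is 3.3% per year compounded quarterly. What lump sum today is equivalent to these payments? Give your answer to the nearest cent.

A$1,937,345.87

Periodic rate r = 0.033/4 per quarter; n is counted in quarters.
Growing ordinary annuity: PV = PMT₁ × [1 − ((1+g)/(1+r))^n] / (r − g) = 27,350 × [1 − ((1+0.0053)/(1+r))^80] / (r − 0.0053) = A$1,937,345.87.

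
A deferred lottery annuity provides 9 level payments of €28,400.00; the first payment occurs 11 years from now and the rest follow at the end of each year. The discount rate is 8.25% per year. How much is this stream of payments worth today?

€79,469.57

Ordinary annuity of 9 payments, first payment at period 11.
Periodic rate r = 0.0825 per year.
The ordinary-annuity PV formula values the stream one period before the first payment (period 10); discount that back 10 periods:
PV₀ = 28,400 × [1 − (1+r)^−9] / r × (1+r)^−10 = €79,469.57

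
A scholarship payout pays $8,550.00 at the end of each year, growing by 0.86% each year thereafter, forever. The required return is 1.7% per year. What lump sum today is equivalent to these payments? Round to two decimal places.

Periodic rate r = 0.017 per year.
Growing perpetuity (Gordon): PV = PMT₁ / (r − g) = 8,550 / (r − 0.0086) = $1,017,857.14.

$1,017,857.14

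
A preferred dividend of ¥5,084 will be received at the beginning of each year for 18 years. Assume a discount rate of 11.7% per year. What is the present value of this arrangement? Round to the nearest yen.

This is an annuity due: 18 payments of ¥5,084 at the beginning of each year.
Periodic rate r = 0.117 per year.
PV = PMT × [(1 − (1+r)^−n)/r] × (1+r) = 5,084 × [1 − (1+r)^−18] / r × (1+r) = ¥41,913

¥41,913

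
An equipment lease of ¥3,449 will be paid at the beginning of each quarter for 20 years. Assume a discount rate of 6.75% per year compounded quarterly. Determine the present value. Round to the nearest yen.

This is an annuity due: 80 payments of ¥3,449 at the beginning of each quarter.
Periodic rate r = 0.0675/4 per quarter; n is counted in quarters.
PV = PMT × [(1 − (1+r)^−n)/r] × (1+r) = 3,449 × [1 − (1+r)^−80] / r × (1+r) = ¥153,345

¥153,345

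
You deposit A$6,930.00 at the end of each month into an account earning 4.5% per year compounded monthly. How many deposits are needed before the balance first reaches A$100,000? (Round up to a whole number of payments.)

Periodic rate r = 0.045/12 per month; n is counted in months.
Ordinary annuity FV: 100,000 = 6,930 × [((1+r)^n − 1)/r].
(1+r)^n = 1 + 100,000 × r / 6,930, so n = ln(1 + 100,000·r/6,930) / ln(1+r) = 14.08.
Round up to a whole number of payments: n = 15.

15 payments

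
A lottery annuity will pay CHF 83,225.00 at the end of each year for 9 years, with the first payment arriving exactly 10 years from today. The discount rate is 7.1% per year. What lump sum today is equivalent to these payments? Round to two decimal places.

Ordinary annuity of 9 payments, first payment at period 10.
Periodic rate r = 0.071 per year.
The ordinary-annuity PV formula values the stream one period before the first payment (period 9); discount that back 9 periods:
PV₀ = 83,225 × [1 − (1+r)^−9] / r × (1+r)^−9 = CHF 291,227.98

CHF 291,227.98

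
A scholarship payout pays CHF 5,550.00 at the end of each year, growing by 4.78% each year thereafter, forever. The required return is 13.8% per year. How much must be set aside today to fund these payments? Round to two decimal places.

Periodic rate r = 0.138 per year.
Growing perpetuity (Gordon): PV = PMT₁ / (r − g) = 5,550 / (r − 0.0478) = CHF 61,529.93.

CHF 61,529.93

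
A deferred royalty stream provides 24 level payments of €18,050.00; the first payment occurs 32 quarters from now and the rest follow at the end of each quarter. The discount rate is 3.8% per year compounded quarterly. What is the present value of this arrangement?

€287,735.33

Ordinary annuity of 24 payments, first payment at period 32.
Periodic rate r = 0.038/4 per quarter; n is counted in quarters.
The ordinary-annuity PV formula values the stream one period before the first payment (period 31); discount that back 31 periods:
PV₀ = 18,050 × [1 − (1+r)^−24] / r × (1+r)^−31 = €287,735.33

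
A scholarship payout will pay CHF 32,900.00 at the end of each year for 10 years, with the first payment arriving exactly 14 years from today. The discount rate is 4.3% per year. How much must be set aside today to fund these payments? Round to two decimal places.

CHF 152,092.17

Ordinary annuity of 10 payments, first payment at period 14.
Periodic rate r = 0.043 per year.
The ordinary-annuity PV formula values the stream one period before the first payment (period 13); discount that back 13 periods:
PV₀ = 32,900 × [1 − (1+r)^−10] / r × (1+r)^−13 = CHF 152,092.17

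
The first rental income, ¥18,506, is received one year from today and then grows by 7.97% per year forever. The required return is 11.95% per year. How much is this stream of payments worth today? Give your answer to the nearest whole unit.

¥464,975

Periodic rate r = 0.1195 per year.
Growing perpetuity (Gordon): PV = PMT₁ / (r − g) = 18,506 / (r − 0.0797) = ¥464,975.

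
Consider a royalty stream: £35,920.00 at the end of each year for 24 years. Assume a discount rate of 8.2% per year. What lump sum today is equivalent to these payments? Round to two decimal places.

£371,969.06

This is an ordinary annuity: 24 payments of £35,920.00 at the end of each year.
Periodic rate r = 0.082 per year.
PV = PMT × [(1 − (1+r)^−n)/r] = 35,920 × [1 − (1+r)^−24] / r = £371,969.06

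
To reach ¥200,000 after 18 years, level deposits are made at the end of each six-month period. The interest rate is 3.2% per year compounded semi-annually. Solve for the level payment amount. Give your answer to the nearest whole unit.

Level ordinary annuity; solve FV = PMT × [((1+r)^n − 1)/r] for PMT.
Periodic rate r = 0.032/2 per half-year; n is counted in half-years.
With n = 36: PMT = 200,000 / ([((1+r)^n − 1)/r]) = ¥4,151

¥4,151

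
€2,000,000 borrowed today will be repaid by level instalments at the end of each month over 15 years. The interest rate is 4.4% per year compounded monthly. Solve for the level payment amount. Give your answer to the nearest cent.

€15,197.85

Level ordinary annuity; solve PV = PMT × [(1 − (1+r)^−n)/r] for PMT.
Periodic rate r = 0.044/12 per month; n is counted in months.
With n = 180: PMT = 2,000,000 / ([(1 − (1+r)^−n)/r]) = €15,197.85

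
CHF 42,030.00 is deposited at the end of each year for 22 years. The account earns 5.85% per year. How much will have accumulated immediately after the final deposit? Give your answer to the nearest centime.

This is an ordinary annuity: 22 deposits of CHF 42,030.00 at the end of each year.
Periodic rate r = 0.0585 per year.
FV = PMT × [((1+r)^n − 1)/r] = 42,030 × [(1+r)^22 − 1] / r = CHF 1,791,126.85

CHF 1,791,126.85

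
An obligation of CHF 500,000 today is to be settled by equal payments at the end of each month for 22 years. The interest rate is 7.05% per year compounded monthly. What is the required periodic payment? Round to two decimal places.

Level ordinary annuity; solve PV = PMT × [(1 − (1+r)^−n)/r] for PMT.
Periodic rate r = 0.0705/12 per month; n is counted in months.
With n = 264: PMT = 500,000 / ([(1 − (1+r)^−n)/r]) = CHF 3,732.53

CHF 3,732.53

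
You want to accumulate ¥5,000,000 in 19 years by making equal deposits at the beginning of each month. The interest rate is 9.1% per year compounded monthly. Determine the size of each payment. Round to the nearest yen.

Level annuity due; solve FV = PMT × [((1+r)^n − 1)/r] × (1+r) for PMT.
Periodic rate r = 0.091/12 per month; n is counted in months.
With n = 228: PMT = 5,000,000 / ([((1+r)^n − 1)/r] × (1+r)) = ¥8,184

¥8,184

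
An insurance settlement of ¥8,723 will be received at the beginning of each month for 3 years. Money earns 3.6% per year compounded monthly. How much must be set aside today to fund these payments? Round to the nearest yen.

This is an annuity due: 36 payments of ¥8,723 at the beginning of each month.
Periodic rate r = 0.036/12 per month; n is counted in months.
PV = PMT × [(1 − (1+r)^−n)/r] × (1+r) = 8,723 × [1 − (1+r)^−36] / r × (1+r) = ¥298,135

¥298,135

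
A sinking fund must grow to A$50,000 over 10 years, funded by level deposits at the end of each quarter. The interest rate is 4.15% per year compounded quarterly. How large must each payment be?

Level ordinary annuity; solve FV = PMT × [((1+r)^n − 1)/r] for PMT.
Periodic rate r = 0.0415/4 per quarter; n is counted in quarters.
With n = 40: PMT = 50,000 / ([((1+r)^n − 1)/r]) = A$1,014.90

A$1,014.90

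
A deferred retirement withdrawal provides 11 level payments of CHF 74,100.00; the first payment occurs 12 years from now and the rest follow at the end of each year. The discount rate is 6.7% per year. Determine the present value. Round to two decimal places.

Ordinary annuity of 11 payments, first payment at period 12.
Periodic rate r = 0.067 per year.
The ordinary-annuity PV formula values the stream one period before the first payment (period 11); discount that back 11 periods:
PV₀ = 74,100 × [1 − (1+r)^−11] / r × (1+r)^−11 = CHF 276,381.82

CHF 276,381.82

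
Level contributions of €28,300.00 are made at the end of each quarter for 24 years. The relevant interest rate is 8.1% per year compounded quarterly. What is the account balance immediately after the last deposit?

This is an ordinary annuity: 96 deposits of €28,300.00 at the end of each quarter.
Periodic rate r = 0.081/4 per quarter; n is counted in quarters.
FV = PMT × [((1+r)^n − 1)/r] = 28,300 × [(1+r)^96 − 1] / r = €8,178,716.12

€8,178,716.12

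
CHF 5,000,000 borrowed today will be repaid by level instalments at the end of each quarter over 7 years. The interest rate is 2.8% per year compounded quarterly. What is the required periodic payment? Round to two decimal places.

CHF 197,265.02

Level ordinary annuity; solve PV = PMT × [(1 − (1+r)^−n)/r] for PMT.
Periodic rate r = 0.028/4 per quarter; n is counted in quarters.
With n = 28: PMT = 5,000,000 / ([(1 − (1+r)^−n)/r]) = CHF 197,265.02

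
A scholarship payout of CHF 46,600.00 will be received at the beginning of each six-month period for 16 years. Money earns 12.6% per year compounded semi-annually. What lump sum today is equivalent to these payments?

This is an annuity due: 32 payments of CHF 46,600.00 at the beginning of each six-month period.
Periodic rate r = 0.126/2 per half-year; n is counted in half-years.
PV = PMT × [(1 − (1+r)^−n)/r] × (1+r) = 46,600 × [1 − (1+r)^−32] / r × (1+r) = CHF 674,977.67

CHF 674,977.67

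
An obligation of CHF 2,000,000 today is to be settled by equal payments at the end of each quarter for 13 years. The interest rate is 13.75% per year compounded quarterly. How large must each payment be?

Level ordinary annuity; solve PV = PMT × [(1 − (1+r)^−n)/r] for PMT.
Periodic rate r = 0.1375/4 per quarter; n is counted in quarters.
With n = 52: PMT = 2,000,000 / ([(1 − (1+r)^−n)/r]) = CHF 83,079.74

CHF 83,079.74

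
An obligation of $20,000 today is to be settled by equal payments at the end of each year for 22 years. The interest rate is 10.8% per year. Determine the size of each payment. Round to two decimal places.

Level ordinary annuity; solve PV = PMT × [(1 − (1+r)^−n)/r] for PMT.
Periodic rate r = 0.108 per year.
With n = 22: PMT = 20,000 / ([(1 − (1+r)^−n)/r]) = $2,412.72

$2,412.72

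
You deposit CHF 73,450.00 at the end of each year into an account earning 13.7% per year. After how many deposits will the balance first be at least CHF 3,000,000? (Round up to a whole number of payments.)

Periodic rate r = 0.137 per year.
Ordinary annuity FV: 3,000,000 = 73,450 × [((1+r)^n − 1)/r].
(1+r)^n = 1 + 3,000,000 × r / 73,450, so n = ln(1 + 3,000,000·r/73,450) / ln(1+r) = 14.69.
Round up to a whole number of payments: n = 15.

15 payments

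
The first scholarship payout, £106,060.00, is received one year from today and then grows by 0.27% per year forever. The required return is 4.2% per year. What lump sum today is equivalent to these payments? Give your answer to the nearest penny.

£2,698,727.74

Periodic rate r = 0.042 per year.
Growing perpetuity (Gordon): PV = PMT₁ / (r − g) = 106,060 / (r − 0.0027) = £2,698,727.74.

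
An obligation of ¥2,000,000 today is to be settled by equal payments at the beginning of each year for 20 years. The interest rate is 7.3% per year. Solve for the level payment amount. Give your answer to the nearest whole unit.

¥180,065

Level annuity due; solve PV = PMT × [(1 − (1+r)^−n)/r] × (1+r) for PMT.
Periodic rate r = 0.073 per year.
With n = 20: PMT = 2,000,000 / ([(1 − (1+r)^−n)/r] × (1+r)) = ¥180,065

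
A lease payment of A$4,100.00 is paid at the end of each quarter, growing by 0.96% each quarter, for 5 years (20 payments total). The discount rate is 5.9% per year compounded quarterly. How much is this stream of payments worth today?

Periodic rate r = 0.059/4 per quarter; n is counted in quarters.
Growing ordinary annuity: PV = PMT₁ × [1 − ((1+g)/(1+r))^n] / (r − g) = 4,100 × [1 − ((1+0.0096)/(1+r))^20] / (r − 0.0096) = A$77,028.13.

A$77,028.13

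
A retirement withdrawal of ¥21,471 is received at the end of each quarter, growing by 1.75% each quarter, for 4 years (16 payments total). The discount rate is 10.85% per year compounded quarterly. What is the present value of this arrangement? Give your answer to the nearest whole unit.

¥311,955

Periodic rate r = 0.1085/4 per quarter; n is counted in quarters.
Growing ordinary annuity: PV = PMT₁ × [1 − ((1+g)/(1+r))^n] / (r − g) = 21,471 × [1 − ((1+0.0175)/(1+r))^16] / (r − 0.0175) = ¥311,955.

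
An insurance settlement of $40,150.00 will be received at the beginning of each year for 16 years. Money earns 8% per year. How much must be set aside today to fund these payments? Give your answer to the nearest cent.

$383,813.07

This is an annuity due: 16 payments of $40,150.00 at the beginning of each year.
Periodic rate r = 0.08 per year.
PV = PMT × [(1 − (1+r)^−n)/r] × (1+r) = 40,150 × [1 − (1+r)^−16] / r × (1+r) = $383,813.07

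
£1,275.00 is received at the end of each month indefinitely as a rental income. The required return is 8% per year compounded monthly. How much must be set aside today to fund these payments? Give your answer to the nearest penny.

£191,250.00

Periodic rate r = 0.08/12 per month.
Level perpetuity: PV = PMT / r = 1,275 / (0.08/12) = £191,250.00.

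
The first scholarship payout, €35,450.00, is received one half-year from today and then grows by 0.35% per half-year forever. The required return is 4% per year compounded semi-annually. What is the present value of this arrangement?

Periodic rate r = 0.04/2 per half-year.
Growing perpetuity (Gordon): PV = PMT₁ / (r − g) = 35,450 / (r − 0.0035) = €2,148,484.85.

€2,148,484.85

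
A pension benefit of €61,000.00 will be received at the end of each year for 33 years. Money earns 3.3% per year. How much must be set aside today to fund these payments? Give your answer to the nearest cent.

€1,215,336.78

This is an ordinary annuity: 33 payments of €61,000.00 at the end of each year.
Periodic rate r = 0.033 per year.
PV = PMT × [(1 − (1+r)^−n)/r] = 61,000 × [1 − (1+r)^−33] / r = €1,215,336.78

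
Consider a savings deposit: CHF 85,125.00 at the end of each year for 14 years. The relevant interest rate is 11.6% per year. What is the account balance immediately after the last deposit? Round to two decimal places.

CHF 2,677,290.57

This is an ordinary annuity: 14 deposits of CHF 85,125.00 at the end of each year.
Periodic rate r = 0.116 per year.
FV = PMT × [((1+r)^n − 1)/r] = 85,125 × [(1+r)^14 − 1] / r = CHF 2,677,290.57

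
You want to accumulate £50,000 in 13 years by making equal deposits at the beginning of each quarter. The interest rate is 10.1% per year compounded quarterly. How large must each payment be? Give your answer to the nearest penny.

£463.42

Level annuity due; solve FV = PMT × [((1+r)^n − 1)/r] × (1+r) for PMT.
Periodic rate r = 0.101/4 per quarter; n is counted in quarters.
With n = 52: PMT = 50,000 / ([((1+r)^n − 1)/r] × (1+r)) = £463.42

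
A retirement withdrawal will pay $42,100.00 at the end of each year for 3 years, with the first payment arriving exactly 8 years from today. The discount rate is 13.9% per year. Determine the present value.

Ordinary annuity of 3 payments, first payment at period 8.
Periodic rate r = 0.139 per year.
The ordinary-annuity PV formula values the stream one period before the first payment (period 7); discount that back 7 periods:
PV₀ = 42,100 × [1 − (1+r)^−3] / r × (1+r)^−7 = $39,367.57

$39,367.57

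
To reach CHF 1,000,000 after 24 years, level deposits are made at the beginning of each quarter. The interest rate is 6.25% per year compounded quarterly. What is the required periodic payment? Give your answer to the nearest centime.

CHF 4,485.30

Level annuity due; solve FV = PMT × [((1+r)^n − 1)/r] × (1+r) for PMT.
Periodic rate r = 0.0625/4 per quarter; n is counted in quarters.
With n = 96: PMT = 1,000,000 / ([((1+r)^n − 1)/r] × (1+r)) = CHF 4,485.30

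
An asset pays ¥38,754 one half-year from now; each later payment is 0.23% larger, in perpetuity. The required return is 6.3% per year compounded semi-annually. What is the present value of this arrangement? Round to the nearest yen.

¥1,327,192

Periodic rate r = 0.063/2 per half-year.
Growing perpetuity (Gordon): PV = PMT₁ / (r − g) = 38,754 / (r − 0.0023) = ¥1,327,192.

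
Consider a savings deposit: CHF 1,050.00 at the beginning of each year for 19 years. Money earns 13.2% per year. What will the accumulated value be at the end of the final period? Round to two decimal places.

CHF 85,956.15

This is an annuity due: 19 deposits of CHF 1,050.00 at the beginning of each year.
Periodic rate r = 0.132 per year.
FV = PMT × [((1+r)^n − 1)/r] × (1+r) = 1,050 × [(1+r)^19 − 1] / r × (1+r) = CHF 85,956.15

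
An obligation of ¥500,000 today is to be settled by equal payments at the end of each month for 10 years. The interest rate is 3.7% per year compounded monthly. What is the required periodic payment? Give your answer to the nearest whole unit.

Level ordinary annuity; solve PV = PMT × [(1 − (1+r)^−n)/r] for PMT.
Periodic rate r = 0.037/12 per month; n is counted in months.
With n = 120: PMT = 500,000 / ([(1 − (1+r)^−n)/r]) = ¥4,991

¥4,991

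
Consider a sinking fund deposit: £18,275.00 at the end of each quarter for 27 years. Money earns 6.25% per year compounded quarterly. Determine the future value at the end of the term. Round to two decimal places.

This is an ordinary annuity: 108 deposits of £18,275.00 at the end of each quarter.
Periodic rate r = 0.0625/4 per quarter; n is counted in quarters.
FV = PMT × [((1+r)^n − 1)/r] = 18,275 × [(1+r)^108 − 1] / r = £5,071,234.80

£5,071,234.80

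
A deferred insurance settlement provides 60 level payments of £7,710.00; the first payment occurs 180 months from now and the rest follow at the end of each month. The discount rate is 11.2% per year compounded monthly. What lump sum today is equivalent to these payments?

£66,920.59

Ordinary annuity of 60 payments, first payment at period 180.
Periodic rate r = 0.112/12 per month; n is counted in months.
The ordinary-annuity PV formula values the stream one period before the first payment (period 179); discount that back 179 periods:
PV₀ = 7,710 × [1 − (1+r)^−60] / r × (1+r)^−179 = £66,920.59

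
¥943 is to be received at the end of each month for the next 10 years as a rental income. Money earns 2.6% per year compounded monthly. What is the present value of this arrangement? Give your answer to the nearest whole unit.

¥99,551

This is an ordinary annuity: 120 payments of ¥943 at the end of each month.
Periodic rate r = 0.026/12 per month; n is counted in months.
PV = PMT × [(1 − (1+r)^−n)/r] = 943 × [1 − (1+r)^−120] / r = ¥99,551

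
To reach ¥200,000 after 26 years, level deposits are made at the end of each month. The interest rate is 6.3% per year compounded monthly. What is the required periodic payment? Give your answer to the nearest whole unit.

¥255

Level ordinary annuity; solve FV = PMT × [((1+r)^n − 1)/r] for PMT.
Periodic rate r = 0.063/12 per month; n is counted in months.
With n = 312: PMT = 200,000 / ([((1+r)^n − 1)/r]) = ¥255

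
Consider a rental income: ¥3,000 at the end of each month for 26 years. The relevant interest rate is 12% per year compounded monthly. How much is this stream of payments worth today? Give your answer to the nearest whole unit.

This is an ordinary annuity: 312 payments of ¥3,000 at the end of each month.
Periodic rate r = 0.12/12 per month; n is counted in months.
PV = PMT × [(1 − (1+r)^−n)/r] = 3,000 × [1 − (1+r)^−312] / r = ¥286,546

¥286,546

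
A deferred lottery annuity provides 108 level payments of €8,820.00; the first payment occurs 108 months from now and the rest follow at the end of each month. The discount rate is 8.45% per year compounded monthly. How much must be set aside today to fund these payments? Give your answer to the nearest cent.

€314,103.77

Ordinary annuity of 108 payments, first payment at period 108.
Periodic rate r = 0.0845/12 per month; n is counted in months.
The ordinary-annuity PV formula values the stream one period before the first payment (period 107); discount that back 107 periods:
PV₀ = 8,820 × [1 − (1+r)^−108] / r × (1+r)^−107 = €314,103.77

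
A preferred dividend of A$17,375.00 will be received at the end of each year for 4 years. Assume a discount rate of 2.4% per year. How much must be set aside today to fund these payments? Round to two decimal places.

This is an ordinary annuity: 4 payments of A$17,375.00 at the end of each year.
Periodic rate r = 0.024 per year.
PV = PMT × [(1 − (1+r)^−n)/r] = 17,375 × [1 − (1+r)^−4] / r = A$65,522.06

A$65,522.06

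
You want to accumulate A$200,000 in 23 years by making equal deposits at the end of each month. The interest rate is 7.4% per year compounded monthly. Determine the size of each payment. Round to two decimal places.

Level ordinary annuity; solve FV = PMT × [((1+r)^n − 1)/r] for PMT.
Periodic rate r = 0.074/12 per month; n is counted in months.
With n = 276: PMT = 200,000 / ([((1+r)^n − 1)/r]) = A$276.76

A$276.76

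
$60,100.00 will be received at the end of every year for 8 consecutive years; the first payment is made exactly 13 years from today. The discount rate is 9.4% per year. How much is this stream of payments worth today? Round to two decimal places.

$111,516.79

Ordinary annuity of 8 payments, first payment at period 13.
Periodic rate r = 0.094 per year.
The ordinary-annuity PV formula values the stream one period before the first payment (period 12); discount that back 12 periods:
PV₀ = 60,100 × [1 − (1+r)^−8] / r × (1+r)^−12 = $111,516.79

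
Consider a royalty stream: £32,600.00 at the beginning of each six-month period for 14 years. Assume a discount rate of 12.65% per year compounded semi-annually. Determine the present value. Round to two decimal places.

£449,613.57

This is an annuity due: 28 payments of £32,600.00 at the beginning of each six-month period.
Periodic rate r = 0.1265/2 per half-year; n is counted in half-years.
PV = PMT × [(1 − (1+r)^−n)/r] × (1+r) = 32,600 × [1 − (1+r)^−28] / r × (1+r) = £449,613.57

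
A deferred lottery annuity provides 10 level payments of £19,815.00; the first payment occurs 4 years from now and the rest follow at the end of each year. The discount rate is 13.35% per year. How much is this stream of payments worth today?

£72,807.99

Ordinary annuity of 10 payments, first payment at period 4.
Periodic rate r = 0.1335 per year.
The ordinary-annuity PV formula values the stream one period before the first payment (period 3); discount that back 3 periods:
PV₀ = 19,815 × [1 − (1+r)^−10] / r × (1+r)^−3 = £72,807.99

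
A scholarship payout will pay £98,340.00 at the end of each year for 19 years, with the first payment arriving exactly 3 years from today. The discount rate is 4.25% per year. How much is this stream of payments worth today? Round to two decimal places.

£1,163,584.65

Ordinary annuity of 19 payments, first payment at period 3.
Periodic rate r = 0.0425 per year.
The ordinary-annuity PV formula values the stream one period before the first payment (period 2); discount that back 2 periods:
PV₀ = 98,340 × [1 − (1+r)^−19] / r × (1+r)^−2 = £1,163,584.65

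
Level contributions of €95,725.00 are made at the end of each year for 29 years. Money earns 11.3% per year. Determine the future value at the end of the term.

€18,046,127.23

This is an ordinary annuity: 29 deposits of €95,725.00 at the end of each year.
Periodic rate r = 0.113 per year.
FV = PMT × [((1+r)^n − 1)/r] = 95,725 × [(1+r)^29 − 1] / r = €18,046,127.23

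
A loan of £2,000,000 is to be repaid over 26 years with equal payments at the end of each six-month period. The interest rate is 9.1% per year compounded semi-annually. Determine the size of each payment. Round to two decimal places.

£100,986.50

Level ordinary annuity; solve PV = PMT × [(1 − (1+r)^−n)/r] for PMT.
Periodic rate r = 0.091/2 per half-year; n is counted in half-years.
With n = 52: PMT = 2,000,000 / ([(1 − (1+r)^−n)/r]) = £100,986.50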